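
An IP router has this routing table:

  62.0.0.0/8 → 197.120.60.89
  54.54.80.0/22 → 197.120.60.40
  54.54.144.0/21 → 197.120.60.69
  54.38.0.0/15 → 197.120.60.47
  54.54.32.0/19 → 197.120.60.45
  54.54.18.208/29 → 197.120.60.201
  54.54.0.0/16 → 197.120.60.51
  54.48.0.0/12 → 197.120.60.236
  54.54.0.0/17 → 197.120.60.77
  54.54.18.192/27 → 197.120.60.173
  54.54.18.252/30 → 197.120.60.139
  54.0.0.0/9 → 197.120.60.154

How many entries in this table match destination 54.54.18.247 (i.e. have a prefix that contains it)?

Prefixes containing 54.54.18.247:
  54.0.0.0/9 (54.0.0.0 - 54.127.255.255)
  54.48.0.0/12 (54.48.0.0 - 54.63.255.255)
  54.54.0.0/16 (54.54.0.0 - 54.54.255.255)
  54.54.0.0/17 (54.54.0.0 - 54.54.127.255)
Total matching entries: 4.

4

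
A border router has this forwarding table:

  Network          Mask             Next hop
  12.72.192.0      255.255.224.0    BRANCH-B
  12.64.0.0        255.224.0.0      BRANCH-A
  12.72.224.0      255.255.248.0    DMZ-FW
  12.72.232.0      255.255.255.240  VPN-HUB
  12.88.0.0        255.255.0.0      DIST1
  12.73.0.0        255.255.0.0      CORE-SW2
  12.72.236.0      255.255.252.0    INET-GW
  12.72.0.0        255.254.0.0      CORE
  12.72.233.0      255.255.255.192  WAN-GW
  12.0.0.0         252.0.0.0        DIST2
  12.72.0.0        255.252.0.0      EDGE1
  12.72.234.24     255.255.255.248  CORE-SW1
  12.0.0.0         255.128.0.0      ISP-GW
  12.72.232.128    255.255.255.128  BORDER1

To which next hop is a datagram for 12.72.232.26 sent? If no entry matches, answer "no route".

Routes whose prefix contains 12.72.232.26:
  12.0.0.0/6 (12.0.0.0 - 15.255.255.255) -> DIST2
  12.0.0.0/9 (12.0.0.0 - 12.127.255.255) -> ISP-GW
  12.64.0.0/11 (12.64.0.0 - 12.95.255.255) -> BRANCH-A
  12.72.0.0/14 (12.72.0.0 - 12.75.255.255) -> EDGE1
  12.72.0.0/15 (12.72.0.0 - 12.73.255.255) -> CORE
More-specific entries that do NOT match:
  12.72.234.24/29 (12.72.234.24 - 12.72.234.31) does not contain 12.72.232.26
  12.72.232.0/28 (12.72.232.0 - 12.72.232.15) does not contain 12.72.232.26
  12.72.233.0/26 (12.72.233.0 - 12.72.233.63) does not contain 12.72.232.26
  12.72.232.128/25 (12.72.232.128 - 12.72.232.255) does not contain 12.72.232.26
  12.72.236.0/22 (12.72.236.0 - 12.72.239.255) does not contain 12.72.232.26
  12.72.224.0/21 (12.72.224.0 - 12.72.231.255) does not contain 12.72.232.26
  12.72.192.0/19 (12.72.192.0 - 12.72.223.255) does not contain 12.72.232.26
  12.88.0.0/16 (12.88.0.0 - 12.88.255.255) does not contain 12.72.232.26
  12.73.0.0/16 (12.73.0.0 - 12.73.255.255) does not contain 12.72.232.26
Longest matching prefix is /15 -> next hop CORE.

CORE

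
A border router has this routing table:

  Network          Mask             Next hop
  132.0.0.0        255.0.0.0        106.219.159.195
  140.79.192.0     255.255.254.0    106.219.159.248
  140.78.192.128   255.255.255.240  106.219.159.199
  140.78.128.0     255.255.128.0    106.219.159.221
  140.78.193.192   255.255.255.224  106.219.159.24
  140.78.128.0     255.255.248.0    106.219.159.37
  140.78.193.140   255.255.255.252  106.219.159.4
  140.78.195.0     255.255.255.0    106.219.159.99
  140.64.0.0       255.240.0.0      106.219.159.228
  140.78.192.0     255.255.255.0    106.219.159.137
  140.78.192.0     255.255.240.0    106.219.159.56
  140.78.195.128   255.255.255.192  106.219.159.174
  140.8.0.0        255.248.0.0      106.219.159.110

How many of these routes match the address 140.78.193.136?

3

Prefixes containing 140.78.193.136:
  140.64.0.0/12 (140.64.0.0 - 140.79.255.255)
  140.78.128.0/17 (140.78.128.0 - 140.78.255.255)
  140.78.192.0/20 (140.78.192.0 - 140.78.207.255)
Total matching entries: 3.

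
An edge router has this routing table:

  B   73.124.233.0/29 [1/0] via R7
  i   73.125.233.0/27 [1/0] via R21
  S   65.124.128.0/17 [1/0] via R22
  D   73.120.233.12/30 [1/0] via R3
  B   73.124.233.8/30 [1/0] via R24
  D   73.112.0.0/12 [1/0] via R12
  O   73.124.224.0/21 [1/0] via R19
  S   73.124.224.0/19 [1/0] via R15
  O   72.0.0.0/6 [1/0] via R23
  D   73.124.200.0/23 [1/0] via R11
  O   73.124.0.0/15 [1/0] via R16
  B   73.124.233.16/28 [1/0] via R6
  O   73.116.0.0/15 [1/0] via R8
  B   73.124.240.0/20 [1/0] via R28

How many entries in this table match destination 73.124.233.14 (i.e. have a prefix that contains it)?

Prefixes containing 73.124.233.14:
  72.0.0.0/6 (72.0.0.0 - 75.255.255.255)
  73.112.0.0/12 (73.112.0.0 - 73.127.255.255)
  73.124.0.0/15 (73.124.0.0 - 73.125.255.255)
  73.124.224.0/19 (73.124.224.0 - 73.124.255.255)
Total matching entries: 4.

4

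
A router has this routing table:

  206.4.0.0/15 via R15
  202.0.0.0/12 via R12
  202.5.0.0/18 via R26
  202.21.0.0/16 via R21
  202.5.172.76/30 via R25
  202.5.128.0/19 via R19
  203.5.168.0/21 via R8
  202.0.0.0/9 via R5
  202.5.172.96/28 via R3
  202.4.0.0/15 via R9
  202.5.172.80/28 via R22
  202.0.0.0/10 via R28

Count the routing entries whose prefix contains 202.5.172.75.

Prefixes containing 202.5.172.75:
  202.0.0.0/9 (202.0.0.0 - 202.127.255.255)
  202.0.0.0/10 (202.0.0.0 - 202.63.255.255)
  202.0.0.0/12 (202.0.0.0 - 202.15.255.255)
  202.4.0.0/15 (202.4.0.0 - 202.5.255.255)
Total matching entries: 4.

4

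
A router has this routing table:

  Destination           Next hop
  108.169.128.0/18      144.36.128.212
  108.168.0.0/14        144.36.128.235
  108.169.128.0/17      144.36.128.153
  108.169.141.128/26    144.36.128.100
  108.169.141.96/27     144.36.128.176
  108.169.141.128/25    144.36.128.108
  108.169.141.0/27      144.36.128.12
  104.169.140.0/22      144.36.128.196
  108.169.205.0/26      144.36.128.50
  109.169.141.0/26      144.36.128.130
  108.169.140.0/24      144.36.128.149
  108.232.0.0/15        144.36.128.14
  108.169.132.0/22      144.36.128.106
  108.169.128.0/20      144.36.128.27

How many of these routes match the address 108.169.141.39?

Prefixes containing 108.169.141.39:
  108.168.0.0/14 (108.168.0.0 - 108.171.255.255)
  108.169.128.0/17 (108.169.128.0 - 108.169.255.255)
  108.169.128.0/18 (108.169.128.0 - 108.169.191.255)
  108.169.128.0/20 (108.169.128.0 - 108.169.143.255)
Total matching entries: 4.

4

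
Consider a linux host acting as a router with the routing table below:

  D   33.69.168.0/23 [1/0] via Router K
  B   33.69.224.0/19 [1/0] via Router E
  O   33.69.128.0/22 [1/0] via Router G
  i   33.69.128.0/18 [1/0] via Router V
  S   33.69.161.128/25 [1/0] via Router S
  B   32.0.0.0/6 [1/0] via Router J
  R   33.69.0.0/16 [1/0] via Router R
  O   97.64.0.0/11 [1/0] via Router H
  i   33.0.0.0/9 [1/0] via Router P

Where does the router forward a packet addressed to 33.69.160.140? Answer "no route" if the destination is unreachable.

Router V

Routes whose prefix contains 33.69.160.140:
  32.0.0.0/6 (32.0.0.0 - 35.255.255.255) -> Router J
  33.0.0.0/9 (33.0.0.0 - 33.127.255.255) -> Router P
  33.69.0.0/16 (33.69.0.0 - 33.69.255.255) -> Router R
  33.69.128.0/18 (33.69.128.0 - 33.69.191.255) -> Router V
More-specific entries that do NOT match:
  33.69.161.128/25 (33.69.161.128 - 33.69.161.255) does not contain 33.69.160.140
  33.69.168.0/23 (33.69.168.0 - 33.69.169.255) does not contain 33.69.160.140
  33.69.128.0/22 (33.69.128.0 - 33.69.131.255) does not contain 33.69.160.140
  33.69.224.0/19 (33.69.224.0 - 33.69.255.255) does not contain 33.69.160.140
Longest matching prefix is /18 -> next hop Router V.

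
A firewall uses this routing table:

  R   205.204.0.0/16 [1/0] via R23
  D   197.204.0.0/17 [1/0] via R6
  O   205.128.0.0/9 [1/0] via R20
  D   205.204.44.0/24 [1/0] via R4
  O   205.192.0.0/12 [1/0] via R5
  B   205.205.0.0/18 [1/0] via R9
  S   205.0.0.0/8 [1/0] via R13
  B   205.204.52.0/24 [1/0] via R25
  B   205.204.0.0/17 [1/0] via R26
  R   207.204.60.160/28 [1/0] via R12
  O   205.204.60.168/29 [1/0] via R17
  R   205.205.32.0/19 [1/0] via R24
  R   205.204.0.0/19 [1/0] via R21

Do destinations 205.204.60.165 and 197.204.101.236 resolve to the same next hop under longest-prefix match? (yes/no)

205.204.60.165: longest match 205.204.0.0/17 -> R26
197.204.101.236: longest match 197.204.0.0/17 -> R6

no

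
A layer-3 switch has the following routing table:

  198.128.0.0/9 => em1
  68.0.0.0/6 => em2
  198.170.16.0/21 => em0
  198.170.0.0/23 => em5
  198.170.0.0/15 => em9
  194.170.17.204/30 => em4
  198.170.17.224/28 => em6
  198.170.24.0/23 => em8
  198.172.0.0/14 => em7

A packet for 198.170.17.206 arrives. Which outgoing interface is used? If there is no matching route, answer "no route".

em0

Routes whose prefix contains 198.170.17.206:
  198.128.0.0/9 (198.128.0.0 - 198.255.255.255) -> em1
  198.170.0.0/15 (198.170.0.0 - 198.171.255.255) -> em9
  198.170.16.0/21 (198.170.16.0 - 198.170.23.255) -> em0
More-specific entries that do NOT match:
  194.170.17.204/30 (194.170.17.204 - 194.170.17.207) does not contain 198.170.17.206
  198.170.17.224/28 (198.170.17.224 - 198.170.17.239) does not contain 198.170.17.206
  198.170.0.0/23 (198.170.0.0 - 198.170.1.255) does not contain 198.170.17.206
  198.170.24.0/23 (198.170.24.0 - 198.170.25.255) does not contain 198.170.17.206
Longest matching prefix is /21 -> interface em0.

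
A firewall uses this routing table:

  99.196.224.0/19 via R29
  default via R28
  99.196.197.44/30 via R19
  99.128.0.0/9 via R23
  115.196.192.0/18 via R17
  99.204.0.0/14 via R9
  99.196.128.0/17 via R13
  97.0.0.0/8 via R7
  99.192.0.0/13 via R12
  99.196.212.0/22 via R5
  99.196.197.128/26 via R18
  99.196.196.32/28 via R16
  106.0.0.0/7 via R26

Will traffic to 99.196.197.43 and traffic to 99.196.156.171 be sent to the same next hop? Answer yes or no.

yes

99.196.197.43: longest match 99.196.128.0/17 -> R13
99.196.156.171: longest match 99.196.128.0/17 -> R13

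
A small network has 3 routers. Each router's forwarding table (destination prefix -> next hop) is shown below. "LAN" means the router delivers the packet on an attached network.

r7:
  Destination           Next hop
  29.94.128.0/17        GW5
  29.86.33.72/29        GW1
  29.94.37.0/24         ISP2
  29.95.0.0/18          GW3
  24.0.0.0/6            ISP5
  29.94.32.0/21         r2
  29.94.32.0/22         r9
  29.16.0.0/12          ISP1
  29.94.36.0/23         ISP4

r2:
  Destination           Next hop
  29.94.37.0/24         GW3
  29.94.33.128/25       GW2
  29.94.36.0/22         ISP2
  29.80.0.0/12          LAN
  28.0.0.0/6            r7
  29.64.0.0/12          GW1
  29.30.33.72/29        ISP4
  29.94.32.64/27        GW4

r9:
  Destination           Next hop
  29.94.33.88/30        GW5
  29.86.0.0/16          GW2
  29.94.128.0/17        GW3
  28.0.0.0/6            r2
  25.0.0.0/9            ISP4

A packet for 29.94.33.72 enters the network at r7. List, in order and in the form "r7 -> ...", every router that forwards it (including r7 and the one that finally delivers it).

r7 -> r9 -> r2

At r7: longest match for 29.94.33.72 is 29.94.32.0/22 -> r9
At r9: longest match for 29.94.33.72 is 28.0.0.0/6 -> r2
At r2: longest match for 29.94.33.72 is 29.80.0.0/12 -> LAN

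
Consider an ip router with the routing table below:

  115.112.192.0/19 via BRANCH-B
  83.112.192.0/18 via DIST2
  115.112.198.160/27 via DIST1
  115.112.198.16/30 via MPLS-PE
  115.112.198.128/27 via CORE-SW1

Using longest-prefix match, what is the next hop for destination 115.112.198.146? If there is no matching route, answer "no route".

CORE-SW1

Routes whose prefix contains 115.112.198.146:
  115.112.192.0/19 (115.112.192.0 - 115.112.223.255) -> BRANCH-B
  115.112.198.128/27 (115.112.198.128 - 115.112.198.159) -> CORE-SW1
More-specific entries that do NOT match:
  115.112.198.16/30 (115.112.198.16 - 115.112.198.19) does not contain 115.112.198.146
Longest matching prefix is /27 -> next hop CORE-SW1.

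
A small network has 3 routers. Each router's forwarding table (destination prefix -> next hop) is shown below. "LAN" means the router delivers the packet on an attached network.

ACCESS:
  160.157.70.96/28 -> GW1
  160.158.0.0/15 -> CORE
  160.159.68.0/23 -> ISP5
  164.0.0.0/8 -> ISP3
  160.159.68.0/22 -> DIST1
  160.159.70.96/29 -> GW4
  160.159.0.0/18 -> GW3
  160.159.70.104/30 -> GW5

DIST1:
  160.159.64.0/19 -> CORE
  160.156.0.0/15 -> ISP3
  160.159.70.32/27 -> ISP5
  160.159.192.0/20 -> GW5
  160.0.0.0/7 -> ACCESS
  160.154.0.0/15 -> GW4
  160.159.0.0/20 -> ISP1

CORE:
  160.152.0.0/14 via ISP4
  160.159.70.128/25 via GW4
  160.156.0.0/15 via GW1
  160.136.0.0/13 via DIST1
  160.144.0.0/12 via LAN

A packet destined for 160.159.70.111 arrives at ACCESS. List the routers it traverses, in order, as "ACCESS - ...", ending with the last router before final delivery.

ACCESS - DIST1 - CORE

At ACCESS: longest match for 160.159.70.111 is 160.159.68.0/22 -> DIST1
At DIST1: longest match for 160.159.70.111 is 160.159.64.0/19 -> CORE
At CORE: longest match for 160.159.70.111 is 160.144.0.0/12 -> LAN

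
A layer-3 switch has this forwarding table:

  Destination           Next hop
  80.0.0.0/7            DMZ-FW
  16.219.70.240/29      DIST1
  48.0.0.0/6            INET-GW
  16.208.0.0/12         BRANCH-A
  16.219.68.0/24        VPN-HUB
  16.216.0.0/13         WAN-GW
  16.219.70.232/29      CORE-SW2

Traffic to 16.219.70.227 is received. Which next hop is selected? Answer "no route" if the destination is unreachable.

Routes whose prefix contains 16.219.70.227:
  16.208.0.0/12 (16.208.0.0 - 16.223.255.255) -> BRANCH-A
  16.216.0.0/13 (16.216.0.0 - 16.223.255.255) -> WAN-GW
More-specific entries that do NOT match:
  16.219.70.240/29 (16.219.70.240 - 16.219.70.247) does not contain 16.219.70.227
  16.219.70.232/29 (16.219.70.232 - 16.219.70.239) does not contain 16.219.70.227
  16.219.68.0/24 (16.219.68.0 - 16.219.68.255) does not contain 16.219.70.227
Longest matching prefix is /13 -> next hop WAN-GW.

WAN-GW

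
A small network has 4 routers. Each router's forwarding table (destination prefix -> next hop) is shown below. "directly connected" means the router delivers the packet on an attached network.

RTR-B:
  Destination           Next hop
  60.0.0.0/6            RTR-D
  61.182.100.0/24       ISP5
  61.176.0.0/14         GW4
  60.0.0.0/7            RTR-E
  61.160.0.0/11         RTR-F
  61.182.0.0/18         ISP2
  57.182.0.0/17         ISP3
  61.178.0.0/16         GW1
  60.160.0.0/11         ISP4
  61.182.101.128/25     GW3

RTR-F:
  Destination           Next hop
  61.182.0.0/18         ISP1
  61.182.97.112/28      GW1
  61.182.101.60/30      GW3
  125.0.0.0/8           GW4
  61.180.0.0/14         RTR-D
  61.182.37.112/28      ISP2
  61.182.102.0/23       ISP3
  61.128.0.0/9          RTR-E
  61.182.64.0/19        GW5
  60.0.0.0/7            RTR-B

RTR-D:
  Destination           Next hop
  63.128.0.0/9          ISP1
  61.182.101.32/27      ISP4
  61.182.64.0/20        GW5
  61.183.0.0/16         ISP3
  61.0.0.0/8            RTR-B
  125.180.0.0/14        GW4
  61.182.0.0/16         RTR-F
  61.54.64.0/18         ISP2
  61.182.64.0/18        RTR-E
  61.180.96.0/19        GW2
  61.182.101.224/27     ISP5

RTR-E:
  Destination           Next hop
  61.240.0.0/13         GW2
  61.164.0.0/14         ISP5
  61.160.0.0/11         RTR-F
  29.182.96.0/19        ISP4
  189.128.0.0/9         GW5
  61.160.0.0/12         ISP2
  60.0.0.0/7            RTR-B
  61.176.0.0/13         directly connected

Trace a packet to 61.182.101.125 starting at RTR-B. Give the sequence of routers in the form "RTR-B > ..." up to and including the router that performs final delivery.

At RTR-B: longest match for 61.182.101.125 is 61.160.0.0/11 -> RTR-F
At RTR-F: longest match for 61.182.101.125 is 61.180.0.0/14 -> RTR-D
At RTR-D: longest match for 61.182.101.125 is 61.182.64.0/18 -> RTR-E
At RTR-E: longest match for 61.182.101.125 is 61.176.0.0/13 -> directly connected

RTR-B > RTR-F > RTR-D > RTR-E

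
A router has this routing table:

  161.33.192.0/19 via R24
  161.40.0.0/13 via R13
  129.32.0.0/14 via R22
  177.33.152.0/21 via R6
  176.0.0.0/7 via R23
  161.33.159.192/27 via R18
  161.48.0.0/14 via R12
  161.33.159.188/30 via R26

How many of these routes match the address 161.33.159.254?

No listed prefix contains 161.33.159.254.
Total matching entries: 0.

0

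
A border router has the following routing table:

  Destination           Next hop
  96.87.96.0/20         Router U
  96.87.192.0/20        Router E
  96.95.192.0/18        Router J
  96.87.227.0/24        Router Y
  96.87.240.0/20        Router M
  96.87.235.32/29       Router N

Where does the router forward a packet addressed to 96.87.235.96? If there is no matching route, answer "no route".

no route

No entry's prefix contains 96.87.235.96; there is no default route.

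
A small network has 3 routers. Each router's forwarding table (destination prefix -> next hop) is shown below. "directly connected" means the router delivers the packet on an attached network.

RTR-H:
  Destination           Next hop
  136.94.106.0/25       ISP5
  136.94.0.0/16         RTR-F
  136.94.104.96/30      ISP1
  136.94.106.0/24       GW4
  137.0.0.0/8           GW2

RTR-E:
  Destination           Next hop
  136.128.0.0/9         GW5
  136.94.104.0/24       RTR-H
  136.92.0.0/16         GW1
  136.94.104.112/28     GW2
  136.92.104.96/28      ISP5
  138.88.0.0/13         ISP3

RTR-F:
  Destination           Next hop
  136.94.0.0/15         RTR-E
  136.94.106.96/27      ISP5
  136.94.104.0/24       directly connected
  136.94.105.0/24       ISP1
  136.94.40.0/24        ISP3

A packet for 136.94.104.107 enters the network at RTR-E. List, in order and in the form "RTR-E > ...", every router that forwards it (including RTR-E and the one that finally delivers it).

At RTR-E: longest match for 136.94.104.107 is 136.94.104.0/24 -> RTR-H
At RTR-H: longest match for 136.94.104.107 is 136.94.0.0/16 -> RTR-F
At RTR-F: longest match for 136.94.104.107 is 136.94.104.0/24 -> directly connected

RTR-E > RTR-H > RTR-F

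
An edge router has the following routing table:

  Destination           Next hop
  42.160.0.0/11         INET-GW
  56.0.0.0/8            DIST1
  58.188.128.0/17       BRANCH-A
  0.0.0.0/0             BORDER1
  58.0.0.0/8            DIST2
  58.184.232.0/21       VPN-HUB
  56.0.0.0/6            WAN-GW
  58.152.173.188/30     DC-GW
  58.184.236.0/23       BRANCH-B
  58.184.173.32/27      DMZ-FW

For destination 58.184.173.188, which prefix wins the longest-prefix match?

58.0.0.0/8

Entries matching 58.184.173.188:
  0.0.0.0/0 (default, matches everything)
  56.0.0.0/6 (56.0.0.0 - 59.255.255.255)
  58.0.0.0/8 (58.0.0.0 - 58.255.255.255)
Most specific is 58.0.0.0/8.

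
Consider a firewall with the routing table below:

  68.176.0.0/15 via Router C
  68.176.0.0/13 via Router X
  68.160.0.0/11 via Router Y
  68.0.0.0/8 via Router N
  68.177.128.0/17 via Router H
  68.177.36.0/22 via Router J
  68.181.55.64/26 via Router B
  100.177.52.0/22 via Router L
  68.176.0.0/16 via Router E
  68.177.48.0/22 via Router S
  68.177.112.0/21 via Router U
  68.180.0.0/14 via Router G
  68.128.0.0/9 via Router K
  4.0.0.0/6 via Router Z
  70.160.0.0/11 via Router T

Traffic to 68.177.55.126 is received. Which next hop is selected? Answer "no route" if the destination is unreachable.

Router C

Routes whose prefix contains 68.177.55.126:
  68.0.0.0/8 (68.0.0.0 - 68.255.255.255) -> Router N
  68.128.0.0/9 (68.128.0.0 - 68.255.255.255) -> Router K
  68.160.0.0/11 (68.160.0.0 - 68.191.255.255) -> Router Y
  68.176.0.0/13 (68.176.0.0 - 68.183.255.255) -> Router X
  68.176.0.0/15 (68.176.0.0 - 68.177.255.255) -> Router C
More-specific entries that do NOT match:
  68.181.55.64/26 (68.181.55.64 - 68.181.55.127) does not contain 68.177.55.126
  68.177.36.0/22 (68.177.36.0 - 68.177.39.255) does not contain 68.177.55.126
  100.177.52.0/22 (100.177.52.0 - 100.177.55.255) does not contain 68.177.55.126
  68.177.48.0/22 (68.177.48.0 - 68.177.51.255) does not contain 68.177.55.126
  68.177.112.0/21 (68.177.112.0 - 68.177.119.255) does not contain 68.177.55.126
  68.177.128.0/17 (68.177.128.0 - 68.177.255.255) does not contain 68.177.55.126
  68.176.0.0/16 (68.176.0.0 - 68.176.255.255) does not contain 68.177.55.126
Longest matching prefix is /15 -> next hop Router C.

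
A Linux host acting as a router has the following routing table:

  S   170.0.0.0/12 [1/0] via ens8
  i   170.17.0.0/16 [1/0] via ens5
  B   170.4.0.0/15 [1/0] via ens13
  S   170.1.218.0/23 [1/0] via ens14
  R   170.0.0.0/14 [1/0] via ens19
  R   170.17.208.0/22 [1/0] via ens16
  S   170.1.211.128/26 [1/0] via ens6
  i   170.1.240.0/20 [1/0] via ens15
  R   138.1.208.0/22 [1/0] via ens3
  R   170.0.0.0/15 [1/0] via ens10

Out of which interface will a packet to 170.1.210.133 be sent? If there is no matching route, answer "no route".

ens10

Routes whose prefix contains 170.1.210.133:
  170.0.0.0/12 (170.0.0.0 - 170.15.255.255) -> ens8
  170.0.0.0/14 (170.0.0.0 - 170.3.255.255) -> ens19
  170.0.0.0/15 (170.0.0.0 - 170.1.255.255) -> ens10
More-specific entries that do NOT match:
  170.1.211.128/26 (170.1.211.128 - 170.1.211.191) does not contain 170.1.210.133
  170.1.218.0/23 (170.1.218.0 - 170.1.219.255) does not contain 170.1.210.133
  170.17.208.0/22 (170.17.208.0 - 170.17.211.255) does not contain 170.1.210.133
  138.1.208.0/22 (138.1.208.0 - 138.1.211.255) does not contain 170.1.210.133
  170.1.240.0/20 (170.1.240.0 - 170.1.255.255) does not contain 170.1.210.133
  170.17.0.0/16 (170.17.0.0 - 170.17.255.255) does not contain 170.1.210.133
Longest matching prefix is /15 -> interface ens10.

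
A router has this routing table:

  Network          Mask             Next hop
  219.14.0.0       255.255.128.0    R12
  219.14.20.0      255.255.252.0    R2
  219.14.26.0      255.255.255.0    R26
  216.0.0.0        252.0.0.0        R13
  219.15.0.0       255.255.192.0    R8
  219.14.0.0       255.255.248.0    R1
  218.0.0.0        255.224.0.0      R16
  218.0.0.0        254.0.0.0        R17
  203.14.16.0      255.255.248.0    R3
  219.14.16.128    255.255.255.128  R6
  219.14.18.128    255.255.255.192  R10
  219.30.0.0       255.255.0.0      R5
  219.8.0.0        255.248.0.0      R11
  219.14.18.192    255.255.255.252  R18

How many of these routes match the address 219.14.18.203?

4

Prefixes containing 219.14.18.203:
  216.0.0.0/6 (216.0.0.0 - 219.255.255.255)
  218.0.0.0/7 (218.0.0.0 - 219.255.255.255)
  219.8.0.0/13 (219.8.0.0 - 219.15.255.255)
  219.14.0.0/17 (219.14.0.0 - 219.14.127.255)
Total matching entries: 4.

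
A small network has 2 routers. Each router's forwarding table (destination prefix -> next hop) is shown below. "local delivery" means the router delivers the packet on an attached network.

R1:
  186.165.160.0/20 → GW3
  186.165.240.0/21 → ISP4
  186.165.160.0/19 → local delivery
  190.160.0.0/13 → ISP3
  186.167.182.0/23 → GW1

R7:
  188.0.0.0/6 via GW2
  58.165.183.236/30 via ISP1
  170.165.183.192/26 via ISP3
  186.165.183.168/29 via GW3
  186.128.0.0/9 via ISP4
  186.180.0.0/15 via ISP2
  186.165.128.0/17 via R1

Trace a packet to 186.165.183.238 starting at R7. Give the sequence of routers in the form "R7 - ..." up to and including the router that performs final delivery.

R7 - R1

At R7: longest match for 186.165.183.238 is 186.165.128.0/17 -> R1
At R1: longest match for 186.165.183.238 is 186.165.160.0/19 -> local delivery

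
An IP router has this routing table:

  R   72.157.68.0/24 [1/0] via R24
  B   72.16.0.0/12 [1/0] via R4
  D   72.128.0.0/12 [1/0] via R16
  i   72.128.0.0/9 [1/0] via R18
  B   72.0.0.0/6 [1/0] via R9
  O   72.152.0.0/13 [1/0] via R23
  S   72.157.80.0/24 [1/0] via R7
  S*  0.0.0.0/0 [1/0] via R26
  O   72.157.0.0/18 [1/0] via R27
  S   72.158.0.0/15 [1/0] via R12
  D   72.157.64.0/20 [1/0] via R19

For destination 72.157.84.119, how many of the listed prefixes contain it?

4

Prefixes containing 72.157.84.119:
  0.0.0.0/0 (default, matches everything)
  72.0.0.0/6 (72.0.0.0 - 75.255.255.255)
  72.128.0.0/9 (72.128.0.0 - 72.255.255.255)
  72.152.0.0/13 (72.152.0.0 - 72.159.255.255)
Total matching entries: 4.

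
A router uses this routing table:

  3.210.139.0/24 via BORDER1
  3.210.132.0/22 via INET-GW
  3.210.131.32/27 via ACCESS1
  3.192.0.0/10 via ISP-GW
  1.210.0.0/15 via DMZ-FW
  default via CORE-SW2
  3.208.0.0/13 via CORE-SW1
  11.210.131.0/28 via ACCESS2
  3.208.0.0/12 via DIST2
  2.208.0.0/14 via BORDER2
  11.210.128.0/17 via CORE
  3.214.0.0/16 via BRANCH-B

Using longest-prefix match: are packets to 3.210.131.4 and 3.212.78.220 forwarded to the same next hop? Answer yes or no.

yes

3.210.131.4: longest match 3.208.0.0/13 -> CORE-SW1
3.212.78.220: longest match 3.208.0.0/13 -> CORE-SW1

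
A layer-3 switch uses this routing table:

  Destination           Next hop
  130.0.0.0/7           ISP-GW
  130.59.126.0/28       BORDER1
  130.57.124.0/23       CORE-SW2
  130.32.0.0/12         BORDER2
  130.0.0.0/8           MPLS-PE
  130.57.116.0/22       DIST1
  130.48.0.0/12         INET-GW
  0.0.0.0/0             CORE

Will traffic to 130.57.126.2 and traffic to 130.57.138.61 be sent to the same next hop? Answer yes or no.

yes

130.57.126.2: longest match 130.48.0.0/12 -> INET-GW
130.57.138.61: longest match 130.48.0.0/12 -> INET-GW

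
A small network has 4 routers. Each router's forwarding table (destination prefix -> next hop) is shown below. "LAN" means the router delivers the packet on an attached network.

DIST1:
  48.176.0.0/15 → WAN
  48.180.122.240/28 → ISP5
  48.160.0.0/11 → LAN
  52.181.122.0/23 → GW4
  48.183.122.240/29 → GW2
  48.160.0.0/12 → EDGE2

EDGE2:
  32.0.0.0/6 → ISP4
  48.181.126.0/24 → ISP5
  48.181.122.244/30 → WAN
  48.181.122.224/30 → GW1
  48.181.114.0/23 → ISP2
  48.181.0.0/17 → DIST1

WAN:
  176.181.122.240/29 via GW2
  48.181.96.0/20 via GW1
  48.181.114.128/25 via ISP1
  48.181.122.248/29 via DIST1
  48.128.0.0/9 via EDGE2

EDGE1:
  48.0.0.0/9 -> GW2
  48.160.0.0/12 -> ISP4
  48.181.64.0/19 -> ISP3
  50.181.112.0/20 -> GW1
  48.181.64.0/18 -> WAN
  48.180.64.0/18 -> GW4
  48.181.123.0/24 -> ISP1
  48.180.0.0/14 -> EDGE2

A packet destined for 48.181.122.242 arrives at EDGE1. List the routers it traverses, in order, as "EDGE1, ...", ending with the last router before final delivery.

At EDGE1: longest match for 48.181.122.242 is 48.181.64.0/18 -> WAN
At WAN: longest match for 48.181.122.242 is 48.128.0.0/9 -> EDGE2
At EDGE2: longest match for 48.181.122.242 is 48.181.0.0/17 -> DIST1
At DIST1: longest match for 48.181.122.242 is 48.160.0.0/11 -> LAN

EDGE1, WAN, EDGE2, DIST1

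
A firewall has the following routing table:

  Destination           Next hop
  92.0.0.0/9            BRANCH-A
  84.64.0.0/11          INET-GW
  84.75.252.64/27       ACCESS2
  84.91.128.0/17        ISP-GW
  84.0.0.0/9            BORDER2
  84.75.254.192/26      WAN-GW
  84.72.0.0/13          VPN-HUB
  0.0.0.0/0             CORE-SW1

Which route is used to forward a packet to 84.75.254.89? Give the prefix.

Entries matching 84.75.254.89:
  0.0.0.0/0 (default, matches everything)
  84.0.0.0/9 (84.0.0.0 - 84.127.255.255)
  84.64.0.0/11 (84.64.0.0 - 84.95.255.255)
  84.72.0.0/13 (84.72.0.0 - 84.79.255.255)
Most specific is 84.72.0.0/13.

84.72.0.0/13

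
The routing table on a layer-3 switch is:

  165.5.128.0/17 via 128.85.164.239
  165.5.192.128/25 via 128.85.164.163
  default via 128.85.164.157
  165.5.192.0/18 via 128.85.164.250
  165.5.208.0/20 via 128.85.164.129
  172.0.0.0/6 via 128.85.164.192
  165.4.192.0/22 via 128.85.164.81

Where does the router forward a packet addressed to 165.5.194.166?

128.85.164.250

Routes whose prefix contains 165.5.194.166:
  0.0.0.0/0 (default, matches everything) -> 128.85.164.157
  165.5.128.0/17 (165.5.128.0 - 165.5.255.255) -> 128.85.164.239
  165.5.192.0/18 (165.5.192.0 - 165.5.255.255) -> 128.85.164.250
More-specific entries that do NOT match:
  165.5.192.128/25 (165.5.192.128 - 165.5.192.255) does not contain 165.5.194.166
  165.4.192.0/22 (165.4.192.0 - 165.4.195.255) does not contain 165.5.194.166
  165.5.208.0/20 (165.5.208.0 - 165.5.223.255) does not contain 165.5.194.166
Longest matching prefix is /18 -> next hop 128.85.164.250.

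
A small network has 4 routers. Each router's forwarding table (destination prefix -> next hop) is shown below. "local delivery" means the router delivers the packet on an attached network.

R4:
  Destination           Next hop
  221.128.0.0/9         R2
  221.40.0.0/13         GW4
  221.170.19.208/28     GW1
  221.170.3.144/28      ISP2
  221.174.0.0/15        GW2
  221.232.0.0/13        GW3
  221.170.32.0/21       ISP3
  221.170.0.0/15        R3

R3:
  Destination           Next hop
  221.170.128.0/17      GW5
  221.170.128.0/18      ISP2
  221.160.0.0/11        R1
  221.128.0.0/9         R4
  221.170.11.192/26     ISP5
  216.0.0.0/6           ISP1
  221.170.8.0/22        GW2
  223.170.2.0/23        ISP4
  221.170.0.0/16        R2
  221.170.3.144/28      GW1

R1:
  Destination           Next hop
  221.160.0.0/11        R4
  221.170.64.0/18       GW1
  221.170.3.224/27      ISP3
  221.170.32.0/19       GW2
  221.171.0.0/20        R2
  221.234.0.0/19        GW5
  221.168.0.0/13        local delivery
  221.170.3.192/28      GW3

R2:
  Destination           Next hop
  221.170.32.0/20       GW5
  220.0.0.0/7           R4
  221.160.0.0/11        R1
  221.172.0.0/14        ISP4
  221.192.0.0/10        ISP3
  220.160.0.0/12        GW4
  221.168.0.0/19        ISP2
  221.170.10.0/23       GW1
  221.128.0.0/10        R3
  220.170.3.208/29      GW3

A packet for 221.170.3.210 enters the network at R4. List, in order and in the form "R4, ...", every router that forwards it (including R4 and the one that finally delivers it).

At R4: longest match for 221.170.3.210 is 221.170.0.0/15 -> R3
At R3: longest match for 221.170.3.210 is 221.170.0.0/16 -> R2
At R2: longest match for 221.170.3.210 is 221.160.0.0/11 -> R1
At R1: longest match for 221.170.3.210 is 221.168.0.0/13 -> local delivery

R4, R3, R2, R1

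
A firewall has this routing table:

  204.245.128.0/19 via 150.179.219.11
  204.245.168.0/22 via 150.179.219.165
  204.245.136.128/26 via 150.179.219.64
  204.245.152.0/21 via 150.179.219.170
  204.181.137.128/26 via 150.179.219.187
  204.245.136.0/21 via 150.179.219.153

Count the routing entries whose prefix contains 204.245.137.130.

Prefixes containing 204.245.137.130:
  204.245.128.0/19 (204.245.128.0 - 204.245.159.255)
  204.245.136.0/21 (204.245.136.0 - 204.245.143.255)
Total matching entries: 2.

2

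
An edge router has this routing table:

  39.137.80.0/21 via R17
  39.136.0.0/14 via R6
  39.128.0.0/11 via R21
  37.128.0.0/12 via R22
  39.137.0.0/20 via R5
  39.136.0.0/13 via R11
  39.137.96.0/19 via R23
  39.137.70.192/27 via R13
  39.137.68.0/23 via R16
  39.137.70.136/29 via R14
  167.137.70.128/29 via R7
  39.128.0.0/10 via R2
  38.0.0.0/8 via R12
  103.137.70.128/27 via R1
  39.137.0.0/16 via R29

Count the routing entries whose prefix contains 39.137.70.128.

Prefixes containing 39.137.70.128:
  39.128.0.0/10 (39.128.0.0 - 39.191.255.255)
  39.128.0.0/11 (39.128.0.0 - 39.159.255.255)
  39.136.0.0/13 (39.136.0.0 - 39.143.255.255)
  39.136.0.0/14 (39.136.0.0 - 39.139.255.255)
  39.137.0.0/16 (39.137.0.0 - 39.137.255.255)
Total matching entries: 5.

5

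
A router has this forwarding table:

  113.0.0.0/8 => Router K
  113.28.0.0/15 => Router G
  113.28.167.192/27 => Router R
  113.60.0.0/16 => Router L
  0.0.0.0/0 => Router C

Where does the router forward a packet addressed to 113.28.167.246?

Router G

Routes whose prefix contains 113.28.167.246:
  0.0.0.0/0 (default, matches everything) -> Router C
  113.0.0.0/8 (113.0.0.0 - 113.255.255.255) -> Router K
  113.28.0.0/15 (113.28.0.0 - 113.29.255.255) -> Router G
More-specific entries that do NOT match:
  113.28.167.192/27 (113.28.167.192 - 113.28.167.223) does not contain 113.28.167.246
  113.60.0.0/16 (113.60.0.0 - 113.60.255.255) does not contain 113.28.167.246
Longest matching prefix is /15 -> next hop Router G.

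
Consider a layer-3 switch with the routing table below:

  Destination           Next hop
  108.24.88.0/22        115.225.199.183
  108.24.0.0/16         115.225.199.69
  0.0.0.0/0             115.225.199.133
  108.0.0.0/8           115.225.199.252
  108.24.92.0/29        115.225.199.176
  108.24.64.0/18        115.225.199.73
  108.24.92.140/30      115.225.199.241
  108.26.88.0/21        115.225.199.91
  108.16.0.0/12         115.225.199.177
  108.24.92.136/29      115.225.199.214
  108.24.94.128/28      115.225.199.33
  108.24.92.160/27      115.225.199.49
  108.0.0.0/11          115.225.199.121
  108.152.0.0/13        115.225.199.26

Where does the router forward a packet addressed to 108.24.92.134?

115.225.199.73

Routes whose prefix contains 108.24.92.134:
  0.0.0.0/0 (default, matches everything) -> 115.225.199.133
  108.0.0.0/8 (108.0.0.0 - 108.255.255.255) -> 115.225.199.252
  108.0.0.0/11 (108.0.0.0 - 108.31.255.255) -> 115.225.199.121
  108.16.0.0/12 (108.16.0.0 - 108.31.255.255) -> 115.225.199.177
  108.24.0.0/16 (108.24.0.0 - 108.24.255.255) -> 115.225.199.69
  108.24.64.0/18 (108.24.64.0 - 108.24.127.255) -> 115.225.199.73
More-specific entries that do NOT match:
  108.24.92.140/30 (108.24.92.140 - 108.24.92.143) does not contain 108.24.92.134
  108.24.92.0/29 (108.24.92.0 - 108.24.92.7) does not contain 108.24.92.134
  108.24.92.136/29 (108.24.92.136 - 108.24.92.143) does not contain 108.24.92.134
  108.24.94.128/28 (108.24.94.128 - 108.24.94.143) does not contain 108.24.92.134
  108.24.92.160/27 (108.24.92.160 - 108.24.92.191) does not contain 108.24.92.134
  108.24.88.0/22 (108.24.88.0 - 108.24.91.255) does not contain 108.24.92.134
  108.26.88.0/21 (108.26.88.0 - 108.26.95.255) does not contain 108.24.92.134
Longest matching prefix is /18 -> next hop 115.225.199.73.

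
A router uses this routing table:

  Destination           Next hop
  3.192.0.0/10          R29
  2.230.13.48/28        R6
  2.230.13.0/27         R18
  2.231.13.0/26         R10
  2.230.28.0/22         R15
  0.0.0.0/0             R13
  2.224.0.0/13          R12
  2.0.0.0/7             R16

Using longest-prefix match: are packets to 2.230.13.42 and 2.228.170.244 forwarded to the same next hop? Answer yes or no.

yes

2.230.13.42: longest match 2.224.0.0/13 -> R12
2.228.170.244: longest match 2.224.0.0/13 -> R12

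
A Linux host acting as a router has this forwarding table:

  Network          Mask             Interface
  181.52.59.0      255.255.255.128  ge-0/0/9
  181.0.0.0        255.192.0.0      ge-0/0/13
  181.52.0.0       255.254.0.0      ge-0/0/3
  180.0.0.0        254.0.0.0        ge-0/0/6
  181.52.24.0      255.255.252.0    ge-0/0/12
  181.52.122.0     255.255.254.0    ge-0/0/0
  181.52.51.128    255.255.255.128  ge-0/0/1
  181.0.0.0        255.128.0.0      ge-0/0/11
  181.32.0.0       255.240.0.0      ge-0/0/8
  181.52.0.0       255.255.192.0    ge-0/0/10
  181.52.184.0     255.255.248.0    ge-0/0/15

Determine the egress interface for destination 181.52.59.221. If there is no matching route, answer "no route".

Routes whose prefix contains 181.52.59.221:
  180.0.0.0/7 (180.0.0.0 - 181.255.255.255) -> ge-0/0/6
  181.0.0.0/9 (181.0.0.0 - 181.127.255.255) -> ge-0/0/11
  181.0.0.0/10 (181.0.0.0 - 181.63.255.255) -> ge-0/0/13
  181.52.0.0/15 (181.52.0.0 - 181.53.255.255) -> ge-0/0/3
  181.52.0.0/18 (181.52.0.0 - 181.52.63.255) -> ge-0/0/10
More-specific entries that do NOT match:
  181.52.59.0/25 (181.52.59.0 - 181.52.59.127) does not contain 181.52.59.221
  181.52.51.128/25 (181.52.51.128 - 181.52.51.255) does not contain 181.52.59.221
  181.52.122.0/23 (181.52.122.0 - 181.52.123.255) does not contain 181.52.59.221
  181.52.24.0/22 (181.52.24.0 - 181.52.27.255) does not contain 181.52.59.221
  181.52.184.0/21 (181.52.184.0 - 181.52.191.255) does not contain 181.52.59.221
Longest matching prefix is /18 -> interface ge-0/0/10.

ge-0/0/10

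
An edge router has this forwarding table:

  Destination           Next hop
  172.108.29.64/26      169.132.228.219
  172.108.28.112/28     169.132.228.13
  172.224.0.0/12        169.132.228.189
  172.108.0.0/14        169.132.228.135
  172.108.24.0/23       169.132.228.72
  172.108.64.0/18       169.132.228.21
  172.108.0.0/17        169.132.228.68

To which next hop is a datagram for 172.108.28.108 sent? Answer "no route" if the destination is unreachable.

Routes whose prefix contains 172.108.28.108:
  172.108.0.0/14 (172.108.0.0 - 172.111.255.255) -> 169.132.228.135
  172.108.0.0/17 (172.108.0.0 - 172.108.127.255) -> 169.132.228.68
More-specific entries that do NOT match:
  172.108.28.112/28 (172.108.28.112 - 172.108.28.127) does not contain 172.108.28.108
  172.108.29.64/26 (172.108.29.64 - 172.108.29.127) does not contain 172.108.28.108
  172.108.24.0/23 (172.108.24.0 - 172.108.25.255) does not contain 172.108.28.108
  172.108.64.0/18 (172.108.64.0 - 172.108.127.255) does not contain 172.108.28.108
Longest matching prefix is /17 -> next hop 169.132.228.68.

169.132.228.68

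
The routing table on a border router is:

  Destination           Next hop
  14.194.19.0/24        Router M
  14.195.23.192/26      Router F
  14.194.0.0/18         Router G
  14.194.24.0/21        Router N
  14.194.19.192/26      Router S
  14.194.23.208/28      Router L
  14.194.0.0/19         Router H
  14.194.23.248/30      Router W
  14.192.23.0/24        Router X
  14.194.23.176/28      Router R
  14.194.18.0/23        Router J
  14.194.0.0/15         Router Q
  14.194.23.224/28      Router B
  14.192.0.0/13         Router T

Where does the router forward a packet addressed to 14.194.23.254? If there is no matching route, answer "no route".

Router H

Routes whose prefix contains 14.194.23.254:
  14.192.0.0/13 (14.192.0.0 - 14.199.255.255) -> Router T
  14.194.0.0/15 (14.194.0.0 - 14.195.255.255) -> Router Q
  14.194.0.0/18 (14.194.0.0 - 14.194.63.255) -> Router G
  14.194.0.0/19 (14.194.0.0 - 14.194.31.255) -> Router H
More-specific entries that do NOT match:
  14.194.23.248/30 (14.194.23.248 - 14.194.23.251) does not contain 14.194.23.254
  14.194.23.208/28 (14.194.23.208 - 14.194.23.223) does not contain 14.194.23.254
  14.194.23.176/28 (14.194.23.176 - 14.194.23.191) does not contain 14.194.23.254
  14.194.23.224/28 (14.194.23.224 - 14.194.23.239) does not contain 14.194.23.254
  14.195.23.192/26 (14.195.23.192 - 14.195.23.255) does not contain 14.194.23.254
  14.194.19.192/26 (14.194.19.192 - 14.194.19.255) does not contain 14.194.23.254
  14.194.19.0/24 (14.194.19.0 - 14.194.19.255) does not contain 14.194.23.254
  14.192.23.0/24 (14.192.23.0 - 14.192.23.255) does not contain 14.194.23.254
  14.194.18.0/23 (14.194.18.0 - 14.194.19.255) does not contain 14.194.23.254
  14.194.24.0/21 (14.194.24.0 - 14.194.31.255) does not contain 14.194.23.254
Longest matching prefix is /19 -> next hop Router H.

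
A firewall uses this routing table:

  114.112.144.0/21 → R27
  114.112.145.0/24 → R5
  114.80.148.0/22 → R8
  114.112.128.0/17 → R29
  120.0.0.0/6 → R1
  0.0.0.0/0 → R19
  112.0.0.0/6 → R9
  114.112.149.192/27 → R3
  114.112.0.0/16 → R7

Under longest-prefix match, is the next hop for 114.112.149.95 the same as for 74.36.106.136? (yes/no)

114.112.149.95: longest match 114.112.144.0/21 -> R27
74.36.106.136: longest match 0.0.0.0/0 -> R19

no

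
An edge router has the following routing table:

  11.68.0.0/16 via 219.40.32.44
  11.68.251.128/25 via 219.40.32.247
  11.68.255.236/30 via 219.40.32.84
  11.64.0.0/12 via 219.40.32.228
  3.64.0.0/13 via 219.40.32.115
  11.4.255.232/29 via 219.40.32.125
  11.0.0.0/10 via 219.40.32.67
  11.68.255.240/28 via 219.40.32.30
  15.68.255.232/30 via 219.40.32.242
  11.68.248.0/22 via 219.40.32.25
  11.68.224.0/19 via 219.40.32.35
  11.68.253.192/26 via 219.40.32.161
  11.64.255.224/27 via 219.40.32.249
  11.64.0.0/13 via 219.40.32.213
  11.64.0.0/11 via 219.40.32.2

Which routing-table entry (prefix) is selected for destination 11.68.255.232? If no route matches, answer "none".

Entries matching 11.68.255.232:
  11.64.0.0/11 (11.64.0.0 - 11.95.255.255)
  11.64.0.0/12 (11.64.0.0 - 11.79.255.255)
  11.64.0.0/13 (11.64.0.0 - 11.71.255.255)
  11.68.0.0/16 (11.68.0.0 - 11.68.255.255)
  11.68.224.0/19 (11.68.224.0 - 11.68.255.255)
Most specific is 11.68.224.0/19.

11.68.224.0/19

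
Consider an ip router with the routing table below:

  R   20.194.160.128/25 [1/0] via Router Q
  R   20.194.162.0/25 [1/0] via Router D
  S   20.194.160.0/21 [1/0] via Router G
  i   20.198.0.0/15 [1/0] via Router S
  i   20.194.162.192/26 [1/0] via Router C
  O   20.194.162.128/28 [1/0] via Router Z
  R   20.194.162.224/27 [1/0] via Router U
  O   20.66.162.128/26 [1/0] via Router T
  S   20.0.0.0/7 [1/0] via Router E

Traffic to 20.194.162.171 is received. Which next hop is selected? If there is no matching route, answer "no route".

Routes whose prefix contains 20.194.162.171:
  20.0.0.0/7 (20.0.0.0 - 21.255.255.255) -> Router E
  20.194.160.0/21 (20.194.160.0 - 20.194.167.255) -> Router G
More-specific entries that do NOT match:
  20.194.162.128/28 (20.194.162.128 - 20.194.162.143) does not contain 20.194.162.171
  20.194.162.224/27 (20.194.162.224 - 20.194.162.255) does not contain 20.194.162.171
  20.194.162.192/26 (20.194.162.192 - 20.194.162.255) does not contain 20.194.162.171
  20.66.162.128/26 (20.66.162.128 - 20.66.162.191) does not contain 20.194.162.171
  20.194.160.128/25 (20.194.160.128 - 20.194.160.255) does not contain 20.194.162.171
  20.194.162.0/25 (20.194.162.0 - 20.194.162.127) does not contain 20.194.162.171
Longest matching prefix is /21 -> next hop Router G.

Router G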